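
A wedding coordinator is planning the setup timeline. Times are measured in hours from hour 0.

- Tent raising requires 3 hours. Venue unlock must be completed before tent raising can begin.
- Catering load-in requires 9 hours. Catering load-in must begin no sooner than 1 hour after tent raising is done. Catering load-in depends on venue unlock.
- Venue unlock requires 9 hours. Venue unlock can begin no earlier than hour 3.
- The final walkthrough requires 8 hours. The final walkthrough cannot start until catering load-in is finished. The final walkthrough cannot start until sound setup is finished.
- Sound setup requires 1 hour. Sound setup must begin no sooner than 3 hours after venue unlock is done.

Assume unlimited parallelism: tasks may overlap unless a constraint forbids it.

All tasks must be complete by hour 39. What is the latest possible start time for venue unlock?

The final walkthrough must finish by hour 39; it takes 8 hours, so it must start by 39 − 8 = hour 31.
Since the final walkthrough (must start by hour 31) depends on it, catering load-in must finish by hour 31. Backing off its 9-hour duration gives a latest start of hour 22.
Tent raising has to be done before catering load-in (must start by hour 22, minus 1-hour gap → hour 21). That means finishing by hour 21, i.e. starting by 21 − 3 = hour 18.
Sound setup feeds into the final walkthrough (must start by hour 31); so sound setup must finish by hour 31 and therefore start by hour 30.
For venue unlock: tent raising (must start by hour 18); sound setup (must start by hour 30, minus 3-hour gap → hour 27); catering load-in (must start by hour 22). The most restrictive is hour 18; with a 9-hour duration, venue unlock must start by hour 9.

9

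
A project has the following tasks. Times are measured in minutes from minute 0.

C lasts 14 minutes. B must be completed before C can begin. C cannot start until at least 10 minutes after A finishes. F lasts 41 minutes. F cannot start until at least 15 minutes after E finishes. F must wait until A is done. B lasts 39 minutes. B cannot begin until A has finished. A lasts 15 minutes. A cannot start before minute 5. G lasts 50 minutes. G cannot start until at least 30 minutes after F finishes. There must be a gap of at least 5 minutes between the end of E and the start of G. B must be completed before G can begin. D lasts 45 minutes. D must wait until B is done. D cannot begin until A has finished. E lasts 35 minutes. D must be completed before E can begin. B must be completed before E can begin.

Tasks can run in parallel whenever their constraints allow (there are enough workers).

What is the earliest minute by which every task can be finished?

A cannot begin until its own release at minute 5. It runs from minute 5 to 5 + 15 = minute 20.
After A (finishes minute 20), B can start at minute 20 and finishes at minute 59.
D needs all of B (finishes minute 59); A (finishes minute 20). That puts its earliest start at minute 59; it finishes at 59 + 45 = minute 104.
E has to wait for D (finishes minute 104); B (finishes minute 59). The latest of these is minute 104, so E runs minute 104 to 104 + 35 = minute 139.
F needs all of E (finishes minute 139, plus 15-minute gap → minute 154); A (finishes minute 20). That puts its earliest start at minute 154; it finishes at 154 + 41 = minute 195.
For G: F (finishes minute 195, plus 30-minute gap → minute 225); E (finishes minute 139, plus 5-minute gap → minute 144); B (finishes minute 59). Taking the maximum gives a start of minute 225, and it finishes at 225 + 50 = minute 275.
C cannot start until B (finishes minute 59); A (finishes minute 20, plus 10-minute gap → minute 30). The controlling bound is minute 59, so C finishes at 59 + 14 = minute 73.
All tasks are finished once the last one completes. Finish times: A at 20, B at 59, C at 73, D at 104, E at 139, F at 195, G at 275. The latest is minute 275.

275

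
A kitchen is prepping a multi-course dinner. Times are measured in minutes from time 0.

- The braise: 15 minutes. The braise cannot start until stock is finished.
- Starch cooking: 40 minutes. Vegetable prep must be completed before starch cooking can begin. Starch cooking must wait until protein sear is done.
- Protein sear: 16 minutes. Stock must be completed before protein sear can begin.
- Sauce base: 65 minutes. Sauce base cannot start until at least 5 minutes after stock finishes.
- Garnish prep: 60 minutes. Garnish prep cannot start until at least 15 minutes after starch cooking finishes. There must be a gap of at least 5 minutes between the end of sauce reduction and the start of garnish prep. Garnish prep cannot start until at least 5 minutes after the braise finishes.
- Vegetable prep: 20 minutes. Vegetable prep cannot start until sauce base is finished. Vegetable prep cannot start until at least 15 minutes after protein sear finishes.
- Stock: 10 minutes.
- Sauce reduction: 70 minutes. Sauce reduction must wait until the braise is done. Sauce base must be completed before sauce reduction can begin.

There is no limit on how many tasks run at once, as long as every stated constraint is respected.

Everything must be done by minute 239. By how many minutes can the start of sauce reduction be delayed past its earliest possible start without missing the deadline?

Stock can start immediately at minute 0; it finishes at minute 10.
The braise waits on stock (finishes minute 10), so it starts at minute 10 and finishes at 10 + 15 = minute 25.
Sauce base cannot begin until stock (finishes minute 10, plus 5-minute gap → minute 15). It runs from minute 15 to 15 + 65 = minute 80.
Sauce reduction has to wait for the braise (finishes minute 25); sauce base (finishes minute 80). The latest of these is minute 80, so sauce reduction runs minute 80 to 80 + 70 = minute 150.

Working backward from the deadline:
Nothing follows garnish prep; the deadline of minute 239 is its only limit. It must start by 239 − 60 = minute 179.
Sauce reduction has to be done before garnish prep (must start by minute 179, minus 5-minute gap → minute 174). That means finishing by minute 174, i.e. starting by 174 − 70 = minute 104.
So sauce reduction can start as early as minute 80 and as late as minute 104, giving 104 − 80 = 24 minutes of slack.

24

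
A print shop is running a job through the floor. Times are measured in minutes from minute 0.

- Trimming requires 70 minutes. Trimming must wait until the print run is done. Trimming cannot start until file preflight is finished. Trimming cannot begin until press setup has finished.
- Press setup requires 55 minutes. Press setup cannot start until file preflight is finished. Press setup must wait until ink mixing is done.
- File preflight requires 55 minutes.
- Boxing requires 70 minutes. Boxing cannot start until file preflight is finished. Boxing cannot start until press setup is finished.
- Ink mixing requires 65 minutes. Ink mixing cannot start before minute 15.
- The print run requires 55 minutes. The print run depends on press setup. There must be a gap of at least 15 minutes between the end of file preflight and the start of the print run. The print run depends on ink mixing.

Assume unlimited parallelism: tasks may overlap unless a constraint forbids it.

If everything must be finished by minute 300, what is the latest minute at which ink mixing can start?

Trimming has no dependents, so it just needs to finish by minute 300. Starting by 300 − 70 = minute 230 achieves that.
Since trimming (must start by minute 230) depends on it, the print run must finish by minute 230. Backing off its 55-minute duration gives a latest start of minute 175.
To finish by minute 300, boxing (duration 70) must start no later than minute 230.
Press setup feeds the print run (must start by minute 175); trimming (must start by minute 230); boxing (must start by minute 230). Taking the minimum, press setup must finish by minute 175 and start by 175 − 55 = minute 120.
Ink mixing feeds press setup (must start by minute 120); the print run (must start by minute 175). Taking the minimum, ink mixing must finish by minute 120 and start by 120 − 65 = minute 55.

55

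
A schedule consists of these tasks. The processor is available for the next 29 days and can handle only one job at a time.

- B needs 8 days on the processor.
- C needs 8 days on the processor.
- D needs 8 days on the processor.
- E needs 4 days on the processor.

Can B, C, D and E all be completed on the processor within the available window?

Yes

Running back to back, the jobs need 8 + 8 + 8 + 4 = 28 days on the processor.
Since 28 ≤ 29, they fit within the window.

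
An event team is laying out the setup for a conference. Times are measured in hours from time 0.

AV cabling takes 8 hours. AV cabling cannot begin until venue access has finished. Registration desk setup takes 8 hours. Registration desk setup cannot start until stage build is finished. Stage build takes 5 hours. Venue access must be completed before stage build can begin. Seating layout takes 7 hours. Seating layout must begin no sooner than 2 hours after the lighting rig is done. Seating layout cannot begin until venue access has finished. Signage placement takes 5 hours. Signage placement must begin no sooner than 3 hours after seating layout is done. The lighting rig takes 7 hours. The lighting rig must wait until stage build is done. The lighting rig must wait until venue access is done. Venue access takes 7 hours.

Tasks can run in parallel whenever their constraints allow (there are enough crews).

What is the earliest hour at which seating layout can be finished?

28

Venue access can start immediately at hour 0; it finishes at hour 7.
Stage build waits on venue access (finishes hour 7), so it starts at hour 7 and finishes at 7 + 5 = hour 12.
For the lighting rig: stage build (finishes hour 12); venue access (finishes hour 7). Taking the maximum gives a start of hour 12, and it finishes at 12 + 7 = hour 19.
Seating layout needs all of the lighting rig (finishes hour 19, plus 2-hour gap → hour 21); venue access (finishes hour 7). That puts its earliest start at hour 21; it finishes at 21 + 7 = hour 28.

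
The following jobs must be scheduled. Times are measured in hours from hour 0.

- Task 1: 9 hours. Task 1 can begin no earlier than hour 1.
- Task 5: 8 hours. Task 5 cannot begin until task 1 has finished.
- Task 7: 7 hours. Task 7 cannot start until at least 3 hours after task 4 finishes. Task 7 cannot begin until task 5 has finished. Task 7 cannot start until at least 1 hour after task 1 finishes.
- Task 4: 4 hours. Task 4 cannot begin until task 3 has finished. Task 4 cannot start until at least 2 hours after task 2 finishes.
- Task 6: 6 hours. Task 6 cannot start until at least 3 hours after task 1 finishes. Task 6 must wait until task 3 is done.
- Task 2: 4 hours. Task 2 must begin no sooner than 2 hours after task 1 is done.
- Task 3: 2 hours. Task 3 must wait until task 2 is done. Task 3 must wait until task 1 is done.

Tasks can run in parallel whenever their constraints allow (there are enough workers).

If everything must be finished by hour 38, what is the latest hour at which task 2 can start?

Task 7 has no dependents, so it just needs to finish by hour 38. Starting by 38 − 7 = hour 31 achieves that.
Task 4 feeds into task 7 (must start by hour 31, minus 3-hour gap → hour 28); so task 4 must finish by hour 28 and therefore start by hour 24.
Task 6 has no dependents, so it just needs to finish by hour 38. Starting by 38 − 6 = hour 32 achieves that.
Task 3 feeds task 4 (must start by hour 24); task 6 (must start by hour 32). Taking the minimum, task 3 must finish by hour 24 and start by 24 − 2 = hour 22.
Task 2 has several dependents: task 3 (must start by hour 22); task 4 (must start by hour 24, minus 2-hour gap → hour 22). The earliest of those limits is hour 22, so task 2 must start by 22 − 4 = hour 18.

18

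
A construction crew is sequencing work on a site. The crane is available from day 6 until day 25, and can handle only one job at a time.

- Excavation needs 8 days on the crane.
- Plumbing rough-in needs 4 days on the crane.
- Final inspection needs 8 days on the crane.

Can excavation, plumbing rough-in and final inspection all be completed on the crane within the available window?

No

The crane window is 25 − 6 = 19 days.
Running back to back, the jobs need 8 + 4 + 8 = 20 days on the crane.
Since 20 > 19, they cannot all fit.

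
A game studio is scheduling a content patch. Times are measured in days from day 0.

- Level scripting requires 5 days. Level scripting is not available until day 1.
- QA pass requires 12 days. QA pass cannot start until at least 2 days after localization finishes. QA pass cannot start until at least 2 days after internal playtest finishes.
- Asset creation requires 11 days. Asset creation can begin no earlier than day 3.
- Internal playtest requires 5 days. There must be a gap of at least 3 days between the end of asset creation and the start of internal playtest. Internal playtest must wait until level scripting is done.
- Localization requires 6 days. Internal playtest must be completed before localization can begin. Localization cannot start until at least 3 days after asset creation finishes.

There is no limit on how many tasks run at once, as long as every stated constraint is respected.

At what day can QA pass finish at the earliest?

42

After its own release at day 1, level scripting can start at day 1 and finishes at day 6.
After its own release at day 3, asset creation can start at day 3 and finishes at day 14.
Internal playtest has to wait for asset creation (finishes day 14, plus 3-day gap → day 17); level scripting (finishes day 6). The latest of these is day 17, so internal playtest runs day 17 to 17 + 5 = day 22.
Localization needs all of internal playtest (finishes day 22); asset creation (finishes day 14, plus 3-day gap → day 17). That puts its earliest start at day 22; it finishes at 22 + 6 = day 28.
For QA pass: localization (finishes day 28, plus 2-day gap → day 30); internal playtest (finishes day 22, plus 2-day gap → day 24). Taking the maximum gives a start of day 30, and it finishes at 30 + 12 = day 42.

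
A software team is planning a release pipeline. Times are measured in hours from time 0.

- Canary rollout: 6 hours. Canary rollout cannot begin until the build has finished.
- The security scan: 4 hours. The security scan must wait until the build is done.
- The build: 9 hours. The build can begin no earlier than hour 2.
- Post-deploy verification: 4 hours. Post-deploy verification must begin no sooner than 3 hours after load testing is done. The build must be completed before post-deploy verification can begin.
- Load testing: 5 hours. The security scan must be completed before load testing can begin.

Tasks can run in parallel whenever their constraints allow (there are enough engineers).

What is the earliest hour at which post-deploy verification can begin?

23

After its own release at hour 2, the build can start at hour 2 and finishes at hour 11.
The security scan cannot begin until the build (finishes hour 11). It runs from hour 11 to 11 + 4 = hour 15.
Load testing cannot begin until the security scan (finishes hour 15). It runs from hour 15 to 15 + 5 = hour 20.
Post-deploy verification waits on load testing (finishes hour 20, plus 3-hour gap → hour 23); the build (finishes hour 11). The latest of these is hour 23, which is the earliest post-deploy verification can start.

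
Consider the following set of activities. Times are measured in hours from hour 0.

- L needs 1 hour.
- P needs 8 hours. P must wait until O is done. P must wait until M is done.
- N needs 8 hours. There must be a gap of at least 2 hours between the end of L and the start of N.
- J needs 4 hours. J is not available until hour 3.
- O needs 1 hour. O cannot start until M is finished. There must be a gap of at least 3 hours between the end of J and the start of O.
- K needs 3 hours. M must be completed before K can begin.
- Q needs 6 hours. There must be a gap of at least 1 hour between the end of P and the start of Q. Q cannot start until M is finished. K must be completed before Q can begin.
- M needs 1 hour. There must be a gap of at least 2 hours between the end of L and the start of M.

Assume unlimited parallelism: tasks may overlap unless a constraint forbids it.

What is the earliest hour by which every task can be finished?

26

L can start immediately at hour 0; it finishes at hour 1.
N waits on L (finishes hour 1, plus 2-hour gap → hour 3), so it starts at hour 3 and finishes at 3 + 8 = hour 11.
M cannot begin until L (finishes hour 1, plus 2-hour gap → hour 3). It runs from hour 3 to 3 + 1 = hour 4.
K cannot begin until M (finishes hour 4). It runs from hour 4 to 4 + 3 = hour 7.
J waits on its own release at hour 3, so it starts at hour 3 and finishes at 3 + 4 = hour 7.
O has to wait for M (finishes hour 4); J (finishes hour 7, plus 3-hour gap → hour 10). The latest of these is hour 10, so O runs hour 10 to 10 + 1 = hour 11.
P needs all of O (finishes hour 11); M (finishes hour 4). That puts its earliest start at hour 11; it finishes at 11 + 8 = hour 19.
Q has to wait for P (finishes hour 19, plus 1-hour gap → hour 20); M (finishes hour 4); K (finishes hour 7). The latest of these is hour 20, so Q runs hour 20 to 20 + 6 = hour 26.
All tasks are finished once the last one completes. Finish times: J at 7, K at 7, L at 1, M at 4, N at 11, O at 11, P at 19, Q at 26. The latest is hour 26.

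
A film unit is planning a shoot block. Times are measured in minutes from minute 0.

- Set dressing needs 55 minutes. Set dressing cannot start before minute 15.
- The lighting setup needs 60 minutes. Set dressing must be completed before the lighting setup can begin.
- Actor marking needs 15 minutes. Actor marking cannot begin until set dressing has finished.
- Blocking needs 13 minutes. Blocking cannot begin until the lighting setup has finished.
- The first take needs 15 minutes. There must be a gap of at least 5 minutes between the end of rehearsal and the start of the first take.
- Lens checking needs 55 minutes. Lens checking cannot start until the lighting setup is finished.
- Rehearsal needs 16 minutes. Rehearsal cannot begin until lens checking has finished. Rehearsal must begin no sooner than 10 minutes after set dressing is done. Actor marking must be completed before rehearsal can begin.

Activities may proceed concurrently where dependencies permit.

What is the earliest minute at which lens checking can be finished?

Set dressing waits on its own release at minute 15, so it starts at minute 15 and finishes at 15 + 55 = minute 70.
The lighting setup waits on set dressing (finishes minute 70), so it starts at minute 70 and finishes at 70 + 60 = minute 130.
Lens checking waits on the lighting setup (finishes minute 130), so it starts at minute 130 and finishes at 130 + 55 = minute 185.

185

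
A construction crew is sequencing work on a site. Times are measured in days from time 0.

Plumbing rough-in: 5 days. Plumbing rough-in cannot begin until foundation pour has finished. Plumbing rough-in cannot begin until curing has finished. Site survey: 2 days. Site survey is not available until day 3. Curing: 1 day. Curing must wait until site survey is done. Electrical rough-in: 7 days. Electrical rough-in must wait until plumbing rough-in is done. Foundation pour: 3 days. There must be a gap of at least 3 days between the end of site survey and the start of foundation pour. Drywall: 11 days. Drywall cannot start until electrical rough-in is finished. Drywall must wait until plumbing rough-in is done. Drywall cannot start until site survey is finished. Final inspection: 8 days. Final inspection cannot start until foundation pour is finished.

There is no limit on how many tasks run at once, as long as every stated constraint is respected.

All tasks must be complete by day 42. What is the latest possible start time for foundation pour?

Drywall has no dependents, so it just needs to finish by day 42. Starting by 42 − 11 = day 31 achieves that.
Electrical rough-in feeds into drywall (must start by day 31); so electrical rough-in must finish by day 31 and therefore start by day 24.
Plumbing rough-in has several dependents: electrical rough-in (must start by day 24); drywall (must start by day 31). The earliest of those limits is day 24, so plumbing rough-in must start by 24 − 5 = day 19.
Nothing follows final inspection; the deadline of day 42 is its only limit. It must start by 42 − 8 = day 34.
Foundation pour has several dependents: plumbing rough-in (must start by day 19); final inspection (must start by day 34). The earliest of those limits is day 19, so foundation pour must start by 19 − 3 = day 16.

16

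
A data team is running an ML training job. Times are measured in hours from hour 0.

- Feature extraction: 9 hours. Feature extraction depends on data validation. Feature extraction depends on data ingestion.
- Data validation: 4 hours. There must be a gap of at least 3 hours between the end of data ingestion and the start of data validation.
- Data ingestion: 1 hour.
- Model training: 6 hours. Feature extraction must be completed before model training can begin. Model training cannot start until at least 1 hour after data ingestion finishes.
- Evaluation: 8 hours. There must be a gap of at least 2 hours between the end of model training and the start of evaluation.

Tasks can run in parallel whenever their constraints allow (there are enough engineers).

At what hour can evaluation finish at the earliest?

33

Data ingestion can start immediately at hour 0; it finishes at hour 1.
Data validation cannot begin until data ingestion (finishes hour 1, plus 3-hour gap → hour 4). It runs from hour 4 to 4 + 4 = hour 8.
Feature extraction cannot start until data validation (finishes hour 8); data ingestion (finishes hour 1). The controlling bound is hour 8, so feature extraction finishes at 8 + 9 = hour 17.
For model training: feature extraction (finishes hour 17); data ingestion (finishes hour 1, plus 1-hour gap → hour 2). Taking the maximum gives a start of hour 17, and it finishes at 17 + 6 = hour 23.
After model training (finishes hour 23, plus 2-hour gap → hour 25), evaluation can start at hour 25 and finishes at hour 33.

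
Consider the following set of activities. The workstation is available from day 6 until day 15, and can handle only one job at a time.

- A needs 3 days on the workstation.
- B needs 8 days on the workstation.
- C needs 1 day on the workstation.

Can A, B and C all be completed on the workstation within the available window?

The workstation window is 15 − 6 = 9 days.
Running back to back, the jobs need 3 + 8 + 1 = 12 days on the workstation.
Since 12 > 9, they cannot all fit.

No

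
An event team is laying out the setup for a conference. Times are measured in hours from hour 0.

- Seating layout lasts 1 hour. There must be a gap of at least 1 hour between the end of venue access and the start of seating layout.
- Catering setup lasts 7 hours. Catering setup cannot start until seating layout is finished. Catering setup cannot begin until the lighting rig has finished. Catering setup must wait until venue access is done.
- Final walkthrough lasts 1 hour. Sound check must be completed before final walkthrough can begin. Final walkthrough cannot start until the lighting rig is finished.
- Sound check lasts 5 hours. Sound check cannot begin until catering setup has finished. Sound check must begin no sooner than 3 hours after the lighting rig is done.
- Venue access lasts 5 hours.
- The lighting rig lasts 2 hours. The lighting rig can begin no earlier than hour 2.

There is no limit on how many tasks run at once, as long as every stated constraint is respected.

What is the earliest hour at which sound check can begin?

14

The lighting rig cannot begin until its own release at hour 2. It runs from hour 2 to 2 + 2 = hour 4.
Nothing blocks venue access, so it runs from hour 0 to hour 5.
Seating layout waits on venue access (finishes hour 5, plus 1-hour gap → hour 6), so it starts at hour 6 and finishes at 6 + 1 = hour 7.
Catering setup cannot start until seating layout (finishes hour 7); the lighting rig (finishes hour 4); venue access (finishes hour 5). The controlling bound is hour 7, so catering setup finishes at 7 + 7 = hour 14.
Sound check waits on catering setup (finishes hour 14); the lighting rig (finishes hour 4, plus 3-hour gap → hour 7). The latest of these is hour 14, which is the earliest sound check can start.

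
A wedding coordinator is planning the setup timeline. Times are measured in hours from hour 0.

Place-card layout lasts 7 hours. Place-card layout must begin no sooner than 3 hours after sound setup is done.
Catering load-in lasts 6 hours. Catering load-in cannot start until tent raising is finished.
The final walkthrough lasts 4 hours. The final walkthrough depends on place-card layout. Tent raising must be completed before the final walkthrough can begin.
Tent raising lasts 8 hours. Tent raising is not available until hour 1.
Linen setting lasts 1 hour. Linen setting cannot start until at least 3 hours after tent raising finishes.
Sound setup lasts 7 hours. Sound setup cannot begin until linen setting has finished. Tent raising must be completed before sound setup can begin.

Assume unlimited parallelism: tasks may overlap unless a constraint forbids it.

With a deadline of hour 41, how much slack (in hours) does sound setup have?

7

Tent raising cannot begin until its own release at hour 1. It runs from hour 1 to 1 + 8 = hour 9.
Linen setting waits on tent raising (finishes hour 9, plus 3-hour gap → hour 12), so it starts at hour 12 and finishes at 12 + 1 = hour 13.
For sound setup: linen setting (finishes hour 13); tent raising (finishes hour 9). Taking the maximum gives a start of hour 13, and it finishes at 13 + 7 = hour 20.

Working backward from the deadline:
The final walkthrough has no dependents, so it just needs to finish by hour 41. Starting by 41 − 4 = hour 37 achieves that.
Since the final walkthrough (must start by hour 37) depends on it, place-card layout must finish by hour 37. Backing off its 7-hour duration gives a latest start of hour 30.
Sound setup feeds into place-card layout (must start by hour 30, minus 3-hour gap → hour 27); so sound setup must finish by hour 27 and therefore start by hour 20.
So sound setup can start as early as hour 13 and as late as hour 20, giving 20 − 13 = 7 hours of slack.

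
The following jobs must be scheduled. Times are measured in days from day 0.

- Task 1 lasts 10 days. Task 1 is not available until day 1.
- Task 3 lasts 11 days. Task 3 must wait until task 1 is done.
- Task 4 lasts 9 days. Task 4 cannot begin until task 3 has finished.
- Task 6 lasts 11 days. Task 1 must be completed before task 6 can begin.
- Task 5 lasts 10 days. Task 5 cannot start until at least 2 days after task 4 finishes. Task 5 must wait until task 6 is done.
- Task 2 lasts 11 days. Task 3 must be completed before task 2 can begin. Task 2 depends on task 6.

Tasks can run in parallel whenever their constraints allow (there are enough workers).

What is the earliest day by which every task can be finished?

43

Task 1 cannot begin until its own release at day 1. It runs from day 1 to 1 + 10 = day 11.
Task 6 cannot begin until task 1 (finishes day 11). It runs from day 11 to 11 + 11 = day 22.
Task 3 cannot begin until task 1 (finishes day 11). It runs from day 11 to 11 + 11 = day 22.
Task 4 waits on task 3 (finishes day 22), so it starts at day 22 and finishes at 22 + 9 = day 31.
Task 5 needs all of task 4 (finishes day 31, plus 2-day gap → day 33); task 6 (finishes day 22). That puts its earliest start at day 33; it finishes at 33 + 10 = day 43.
Task 2 has to wait for task 3 (finishes day 22); task 6 (finishes day 22). The latest of these is day 22, so task 2 runs day 22 to 22 + 11 = day 33.
All tasks are finished once the last one completes. Finish times: Task 1 at 11, Task 2 at 33, Task 3 at 22, Task 4 at 31, Task 5 at 43, Task 6 at 22. The latest is day 43.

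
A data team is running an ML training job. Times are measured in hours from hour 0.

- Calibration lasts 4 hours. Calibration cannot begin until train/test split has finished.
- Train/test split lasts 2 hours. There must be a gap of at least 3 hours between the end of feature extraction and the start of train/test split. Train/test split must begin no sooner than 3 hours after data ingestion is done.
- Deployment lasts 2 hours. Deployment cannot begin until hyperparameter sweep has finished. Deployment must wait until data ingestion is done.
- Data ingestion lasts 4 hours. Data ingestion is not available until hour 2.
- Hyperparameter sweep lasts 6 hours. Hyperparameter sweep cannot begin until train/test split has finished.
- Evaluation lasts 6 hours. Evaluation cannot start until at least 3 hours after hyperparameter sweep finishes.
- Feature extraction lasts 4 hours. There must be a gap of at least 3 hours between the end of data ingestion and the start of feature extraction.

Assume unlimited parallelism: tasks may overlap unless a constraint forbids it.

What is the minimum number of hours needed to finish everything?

After its own release at hour 2, data ingestion can start at hour 2 and finishes at hour 6.
Feature extraction cannot begin until data ingestion (finishes hour 6, plus 3-hour gap → hour 9). It runs from hour 9 to 9 + 4 = hour 13.
For train/test split: feature extraction (finishes hour 13, plus 3-hour gap → hour 16); data ingestion (finishes hour 6, plus 3-hour gap → hour 9). Taking the maximum gives a start of hour 16, and it finishes at 16 + 2 = hour 18.
Calibration waits on train/test split (finishes hour 18), so it starts at hour 18 and finishes at 18 + 4 = hour 22.
Hyperparameter sweep waits on train/test split (finishes hour 18), so it starts at hour 18 and finishes at 18 + 6 = hour 24.
Deployment needs all of hyperparameter sweep (finishes hour 24); data ingestion (finishes hour 6). That puts its earliest start at hour 24; it finishes at 24 + 2 = hour 26.
After hyperparameter sweep (finishes hour 24, plus 3-hour gap → hour 27), evaluation can start at hour 27 and finishes at hour 33.
All tasks are finished once the last one completes. Finish times: Data ingestion at 6, Feature extraction at 13, Train/test split at 18, Hyperparameter sweep at 24, Evaluation at 33, Calibration at 22, Deployment at 26. The latest is hour 33.

33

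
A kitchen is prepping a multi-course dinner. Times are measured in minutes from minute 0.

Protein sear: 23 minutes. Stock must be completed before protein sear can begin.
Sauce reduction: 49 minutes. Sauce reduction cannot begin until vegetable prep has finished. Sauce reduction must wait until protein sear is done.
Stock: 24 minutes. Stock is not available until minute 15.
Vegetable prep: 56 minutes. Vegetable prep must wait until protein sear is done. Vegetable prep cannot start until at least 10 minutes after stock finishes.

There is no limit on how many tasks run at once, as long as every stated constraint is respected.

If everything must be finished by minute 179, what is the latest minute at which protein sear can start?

Sauce reduction must finish by minute 179; it takes 49 minutes, so it must start by 179 − 49 = minute 130.
Since sauce reduction (must start by minute 130) depends on it, vegetable prep must finish by minute 130. Backing off its 56-minute duration gives a latest start of minute 74.
Protein sear has several dependents: vegetable prep (must start by minute 74); sauce reduction (must start by minute 130). The earliest of those limits is minute 74, so protein sear must start by 74 − 23 = minute 51.

51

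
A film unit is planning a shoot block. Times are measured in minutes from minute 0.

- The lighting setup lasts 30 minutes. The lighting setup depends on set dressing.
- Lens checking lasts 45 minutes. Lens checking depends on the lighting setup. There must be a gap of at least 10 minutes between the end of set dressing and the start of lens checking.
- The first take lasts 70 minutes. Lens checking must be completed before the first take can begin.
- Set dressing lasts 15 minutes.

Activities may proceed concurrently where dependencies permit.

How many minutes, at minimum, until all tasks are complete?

Nothing blocks set dressing, so it runs from minute 0 to minute 15.
The lighting setup waits on set dressing (finishes minute 15), so it starts at minute 15 and finishes at 15 + 30 = minute 45.
Lens checking needs all of the lighting setup (finishes minute 45); set dressing (finishes minute 15, plus 10-minute gap → minute 25). That puts its earliest start at minute 45; it finishes at 45 + 45 = minute 90.
After lens checking (finishes minute 90), the first take can start at minute 90 and finishes at minute 160.
All tasks are finished once the last one completes. Finish times: Set dressing at 15, The lighting setup at 45, Lens checking at 90, The first take at 160. The latest is minute 160.

160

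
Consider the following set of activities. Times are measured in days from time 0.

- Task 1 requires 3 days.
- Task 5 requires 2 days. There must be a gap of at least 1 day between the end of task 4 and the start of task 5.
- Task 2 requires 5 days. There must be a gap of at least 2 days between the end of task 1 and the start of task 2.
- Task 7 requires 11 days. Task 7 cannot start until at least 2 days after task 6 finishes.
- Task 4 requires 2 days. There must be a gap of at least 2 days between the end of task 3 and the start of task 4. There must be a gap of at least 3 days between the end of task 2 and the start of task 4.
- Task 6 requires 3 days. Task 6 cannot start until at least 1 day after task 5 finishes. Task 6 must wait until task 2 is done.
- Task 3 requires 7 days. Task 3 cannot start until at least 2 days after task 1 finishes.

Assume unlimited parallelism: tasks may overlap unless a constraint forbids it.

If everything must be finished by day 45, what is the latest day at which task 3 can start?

Task 7 has no dependents, so it just needs to finish by day 45. Starting by 45 − 11 = day 34 achieves that.
Task 6 must finish before task 7 (must start by day 34, minus 2-day gap → day 32). With a 3-day duration, task 6 must start by 32 − 3 = day 29.
Task 5 has to be done before task 6 (must start by day 29, minus 1-day gap → day 28). That means finishing by day 28, i.e. starting by 28 − 2 = day 26.
Task 4 has to be done before task 5 (must start by day 26, minus 1-day gap → day 25). That means finishing by day 25, i.e. starting by 25 − 2 = day 23.
Since task 4 (must start by day 23, minus 2-day gap → day 21) depends on it, task 3 must finish by day 21. Backing off its 7-day duration gives a latest start of day 14.

14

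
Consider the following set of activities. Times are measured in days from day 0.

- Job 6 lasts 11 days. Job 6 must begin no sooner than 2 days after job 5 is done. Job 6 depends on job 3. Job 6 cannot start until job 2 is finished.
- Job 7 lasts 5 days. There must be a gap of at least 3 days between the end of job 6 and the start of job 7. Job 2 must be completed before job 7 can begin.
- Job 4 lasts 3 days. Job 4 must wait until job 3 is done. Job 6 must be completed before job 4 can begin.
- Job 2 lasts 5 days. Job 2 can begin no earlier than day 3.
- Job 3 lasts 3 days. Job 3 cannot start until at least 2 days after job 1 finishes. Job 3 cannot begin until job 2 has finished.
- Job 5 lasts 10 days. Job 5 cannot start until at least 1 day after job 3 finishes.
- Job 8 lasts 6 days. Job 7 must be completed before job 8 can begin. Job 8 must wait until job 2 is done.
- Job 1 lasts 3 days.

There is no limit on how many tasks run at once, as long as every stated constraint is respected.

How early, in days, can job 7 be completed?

43

Job 2 waits on its own release at day 3, so it starts at day 3 and finishes at 3 + 5 = day 8.
Job 1 can start immediately at day 0; it finishes at day 3.
Job 3 has to wait for job 1 (finishes day 3, plus 2-day gap → day 5); job 2 (finishes day 8). The latest of these is day 8, so job 3 runs day 8 to 8 + 3 = day 11.
Job 5 waits on job 3 (finishes day 11, plus 1-day gap → day 12), so it starts at day 12 and finishes at 12 + 10 = day 22.
Job 6 has to wait for job 5 (finishes day 22, plus 2-day gap → day 24); job 3 (finishes day 11); job 2 (finishes day 8). The latest of these is day 24, so job 6 runs day 24 to 24 + 11 = day 35.
Job 7 needs all of job 6 (finishes day 35, plus 3-day gap → day 38); job 2 (finishes day 8). That puts its earliest start at day 38; it finishes at 38 + 5 = day 43.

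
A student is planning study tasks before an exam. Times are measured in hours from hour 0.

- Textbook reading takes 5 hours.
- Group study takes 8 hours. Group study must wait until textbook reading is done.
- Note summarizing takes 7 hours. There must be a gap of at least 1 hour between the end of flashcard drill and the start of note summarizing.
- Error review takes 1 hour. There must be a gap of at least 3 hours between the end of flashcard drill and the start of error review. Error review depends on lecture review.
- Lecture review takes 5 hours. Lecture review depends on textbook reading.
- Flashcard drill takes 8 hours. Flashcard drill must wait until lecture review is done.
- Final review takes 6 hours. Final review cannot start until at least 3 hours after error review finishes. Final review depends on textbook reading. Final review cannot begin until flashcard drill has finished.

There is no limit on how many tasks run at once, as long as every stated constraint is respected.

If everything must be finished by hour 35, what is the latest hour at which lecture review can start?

Final review has no dependents, so it just needs to finish by hour 35. Starting by 35 − 6 = hour 29 achieves that.
Error review has to be done before final review (must start by hour 29, minus 3-hour gap → hour 26). That means finishing by hour 26, i.e. starting by 26 − 1 = hour 25.
To finish by hour 35, note summarizing (duration 7) must start no later than hour 28.
Flashcard drill feeds error review (must start by hour 25, minus 3-hour gap → hour 22); note summarizing (must start by hour 28, minus 1-hour gap → hour 27); final review (must start by hour 29). Taking the minimum, flashcard drill must finish by hour 22 and start by 22 − 8 = hour 14.
Lecture review has several dependents: flashcard drill (must start by hour 14); error review (must start by hour 25). The earliest of those limits is hour 14, so lecture review must start by 14 − 5 = hour 9.

9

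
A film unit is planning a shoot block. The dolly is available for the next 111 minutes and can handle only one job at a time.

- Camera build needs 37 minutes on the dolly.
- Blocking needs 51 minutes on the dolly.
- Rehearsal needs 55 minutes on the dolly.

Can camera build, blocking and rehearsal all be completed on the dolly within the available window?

Running back to back, the jobs need 37 + 51 + 55 = 143 minutes on the dolly.
Since 143 > 111, they cannot all fit.

No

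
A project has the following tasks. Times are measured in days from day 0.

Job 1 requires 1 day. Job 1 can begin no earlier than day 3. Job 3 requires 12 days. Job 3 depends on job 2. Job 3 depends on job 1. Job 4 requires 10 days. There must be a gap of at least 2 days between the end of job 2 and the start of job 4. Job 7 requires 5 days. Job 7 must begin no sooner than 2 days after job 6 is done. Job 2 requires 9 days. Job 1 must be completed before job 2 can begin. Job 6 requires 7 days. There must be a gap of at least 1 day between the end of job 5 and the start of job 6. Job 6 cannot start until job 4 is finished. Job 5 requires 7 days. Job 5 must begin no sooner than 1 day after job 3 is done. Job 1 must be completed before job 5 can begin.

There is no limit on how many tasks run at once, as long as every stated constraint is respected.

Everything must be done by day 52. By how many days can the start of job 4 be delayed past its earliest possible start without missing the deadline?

Job 1 cannot begin until its own release at day 3. It runs from day 3 to 3 + 1 = day 4.
Job 2 waits on job 1 (finishes day 4), so it starts at day 4 and finishes at 4 + 9 = day 13.
After job 2 (finishes day 13, plus 2-day gap → day 15), job 4 can start at day 15 and finishes at day 25.

Working backward from the deadline:
To finish by day 52, job 7 (duration 5) must start no later than day 47.
Since job 7 (must start by day 47, minus 2-day gap → day 45) depends on it, job 6 must finish by day 45. Backing off its 7-day duration gives a latest start of day 38.
Job 4 has to be done before job 6 (must start by day 38). That means finishing by day 38, i.e. starting by 38 − 10 = day 28.
So job 4 can start as early as day 15 and as late as day 28, giving 28 − 15 = 13 days of slack.

13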